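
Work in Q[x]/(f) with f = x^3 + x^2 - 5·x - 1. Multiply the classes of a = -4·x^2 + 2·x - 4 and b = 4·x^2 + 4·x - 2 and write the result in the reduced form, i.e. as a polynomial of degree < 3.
First multiply in Q[x] without reducing: a · b = -16·x^4 - 8·x^3 - 20·x + 8. Now divide by f(x) = x^3 + x^2 - 5·x - 1, eliminating the leading term at each step:
  leading term -16·x^4: subtract (-16·x)·f(x) = -16·x^4 - 16·x^3 + 80·x^2 + 16·x, leaving 8·x^3 - 80·x^2 - 36·x + 8
  leading term 8·x^3: subtract (8)·f(x) = 8·x^3 + 8·x^2 - 40·x - 8, leaving -88·x^2 + 4·x + 16
The degree is now < 3, so this is the remainder. Hence a · b ≡ -88·x^2 + 4·x + 16 in Q[x]/(f).

Final answer: a · b ≡ -88·x^2 + 4·x + 16 (mod f(x))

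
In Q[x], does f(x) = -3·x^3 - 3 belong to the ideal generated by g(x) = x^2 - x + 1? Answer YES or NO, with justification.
YES

In Q[x] the ideal (g) consists of all multiples of g, so f ∈ (g) iff g | f, i.e. iff the remainder of f on division by g is 0. Divide f by g (g is monic, so eliminate the leading term of the running remainder at each step):
  leading term -3·x^3: subtract (-3·x)·g(x) = -3·x^3 + 3·x^2 - 3·x, leaving -3·x^2 + 3·x - 3
  leading term -3·x^2: subtract (-3)·g(x) = -3·x^2 + 3·x - 3, leaving 0
The remainder is 0, so f(x) = g(x) · h(x) with h(x) = -3·x - 3. Hence g | f, i.e. f ∈ (g).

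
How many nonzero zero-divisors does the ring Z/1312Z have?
Z/1312Z has 671 nonzero zero-divisors

In Z/1312Z each nonzero element is either a unit (gcd with 1312 is 1) or a zero-divisor (gcd > 1). The number of units is φ(1312): factorise 1312 = 2^5 · 41, so φ(1312) = (2^5 − 2^4) · (41 − 1) = 16 · 40 = 640. The nonzero elements number 1312 − 1 = 1311. Hence the nonzero zero-divisors number 1311 − 640 = 671.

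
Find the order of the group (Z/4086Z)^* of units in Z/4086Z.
|(Z/4086Z)^*| = 1356

(Z/4086Z)^* consists of the classes a with gcd(a, 4086) = 1, so its order is φ(4086). φ is multiplicative, with φ(p^e) = p^e − p^(e−1). Factorise 4086 = 2 · 3^2 · 227. Then
  φ(4086) = (2 − 1) · (3^2 − 3^1) · (227 − 1) = 1 · 6 · 226 = 1356.
Thus |(Z/4086Z)^*| = 1356.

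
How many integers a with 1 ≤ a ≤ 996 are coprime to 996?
The number of a ∈ {1, ..., 996} with gcd(a, 996) = 1 is by definition Euler's totient φ(996). φ is multiplicative, with φ(p^e) = p^e − p^(e−1). Factorise 996 = 2^2 · 3 · 83. Then
  φ(996) = (2^2 − 2^1) · (3 − 1) · (83 − 1) = 2 · 2 · 82 = 328.
So there are 328 such integers.

Final answer: 328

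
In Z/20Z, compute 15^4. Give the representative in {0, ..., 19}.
Use repeated squaring. Binary(4) = 100. Walk through the bits of the exponent 4 left-to-right: at each bit after the leading one, square the running value, then multiply by 15 if the bit is 1 (always reducing mod 20):
  bit 1 = 1 (leading): start with 15.
  bit 2 = 0: square 15^2 = 225 ≡ 5 (mod 20).
  bit 3 = 0: square 5^2 = 25 ≡ 5 (mod 20).
Final value: 15^4 ≡ 5 (mod 20).

Final answer: 5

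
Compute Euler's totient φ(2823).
φ is multiplicative, with φ(p^e) = p^e − p^(e−1). Factorise 2823 = 3 · 941. Then
  φ(2823) = (3 − 1) · (941 − 1) = 2 · 940 = 1880.

Final answer: φ(2823) = 1880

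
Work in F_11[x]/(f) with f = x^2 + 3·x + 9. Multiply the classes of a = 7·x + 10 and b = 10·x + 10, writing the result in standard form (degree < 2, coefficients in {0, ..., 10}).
Multiply as integer polynomials: a · b = 70·x^2 + 170·x + 100. Reducing coefficients mod 11: a · b ≡ 4·x^2 + 5·x + 1. Now divide by f(x) = x^2 + 3·x + 9 in F_11[x], eliminating the leading term at each step:
  leading term 4·x^2: subtract (4)·f(x) = 4·x^2 + x + 3, leaving 4·x + 9 (coefficients mod 11)
The degree is now < 2, so this is the remainder. Hence a · b ≡ 4·x + 9 in F_11[x]/(f).

Final answer: a · b ≡ 4·x + 9 (mod f(x))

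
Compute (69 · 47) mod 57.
51

Reduce the factors first: 69 ≡ 12 (mod 57), so 69 · 47 ≡ 12 · 47 (mod 57). 12 · 47 = 564. Dividing by 57: 564 = 9·57 + 51. So (69 · 47) mod 57 = 51.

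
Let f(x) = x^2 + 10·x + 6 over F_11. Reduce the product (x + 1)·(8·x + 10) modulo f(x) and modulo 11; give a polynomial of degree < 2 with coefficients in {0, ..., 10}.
a · b ≡ 4·x + 6 (mod f(x))

Multiply as integer polynomials: a · b = 8·x^2 + 18·x + 10. Reducing coefficients mod 11: a · b ≡ 8·x^2 + 7·x + 10. Now divide by f(x) = x^2 + 10·x + 6 in F_11[x], eliminating the leading term at each step:
  leading term 8·x^2: subtract (8)·f(x) = 8·x^2 + 3·x + 4, leaving 4·x + 6 (coefficients mod 11)
The degree is now < 2, so this is the remainder. Hence a · b ≡ 4·x + 6 in F_11[x]/(f).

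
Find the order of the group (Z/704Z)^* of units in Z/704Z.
(Z/704Z)^* consists of the classes a with gcd(a, 704) = 1, so its order is φ(704). φ is multiplicative, with φ(p^e) = p^e − p^(e−1). Factorise 704 = 2^6 · 11. Then
  φ(704) = (2^6 − 2^5) · (11 − 1) = 32 · 10 = 320.
Thus |(Z/704Z)^*| = 320.

Final answer: |(Z/704Z)^*| = 320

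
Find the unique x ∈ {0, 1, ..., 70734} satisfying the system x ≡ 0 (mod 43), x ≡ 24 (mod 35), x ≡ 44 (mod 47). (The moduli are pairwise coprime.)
The moduli 43, 35, 47 are pairwise coprime, so by the CRT there is a unique solution mod 43·35·47 = 70735.
Solve by successive substitution. Start with x ≡ 0 (mod 43).
  Combine with x ≡ 24 (mod 35): write x = 43·t and require 43·t ≡ 24 (mod 35). Since 43^(−1) ≡ 22 (mod 35) (43 ≡ 8 (mod 35)), t ≡ 22·24 ≡ 3 (mod 35). So x ≡ 43·3 = 129 (mod 1505).
  Combine with x ≡ 44 (mod 47): write x = 129 + 1505·t and require 129 + 1505·t ≡ 44 (mod 47), i.e. 1505·t ≡ 44 − 129 ≡ 9 (mod 47). Since 1505^(−1) ≡ 1 (mod 47) (1505 ≡ 1 (mod 47)), t ≡ 1·9 ≡ 9 (mod 47). So x ≡ 129 + 1505·9 = 13674 (mod 70735).
Unique solution in [0, 70735): x = 13674.

Final answer: x ≡ 13674 (mod 70735); the representative in [0, 70735) is 13674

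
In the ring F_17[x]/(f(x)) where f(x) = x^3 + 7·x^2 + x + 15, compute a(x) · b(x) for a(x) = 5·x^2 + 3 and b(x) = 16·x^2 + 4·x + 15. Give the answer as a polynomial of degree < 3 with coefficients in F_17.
Multiply as integer polynomials: a · b = 80·x^4 + 20·x^3 + 123·x^2 + 12·x + 45. Reducing coefficients mod 17: a · b ≡ 12·x^4 + 3·x^3 + 4·x^2 + 12·x + 11. Now divide by f(x) = x^3 + 7·x^2 + x + 15 in F_17[x], eliminating the leading term at each step:
  leading term 12·x^4: subtract (12·x)·f(x) = 12·x^4 + 16·x^3 + 12·x^2 + 10·x, leaving 4·x^3 + 9·x^2 + 2·x + 11 (coefficients mod 17)
  leading term 4·x^3: subtract (4)·f(x) = 4·x^3 + 11·x^2 + 4·x + 9, leaving 15·x^2 + 15·x + 2 (coefficients mod 17)
The degree is now < 3, so this is the remainder. Hence a · b ≡ 15·x^2 + 15·x + 2 in F_17[x]/(f).

Final answer: a · b ≡ 15·x^2 + 15·x + 2 (mod f(x))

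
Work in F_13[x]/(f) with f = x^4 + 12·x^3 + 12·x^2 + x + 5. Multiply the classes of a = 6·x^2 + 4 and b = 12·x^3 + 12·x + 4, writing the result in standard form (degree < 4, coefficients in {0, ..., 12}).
Multiply as integer polynomials: a · b = 72·x^5 + 120·x^3 + 24·x^2 + 48·x + 16. Reducing coefficients mod 13: a · b ≡ 7·x^5 + 3·x^3 + 11·x^2 + 9·x + 3. Now divide by f(x) = x^4 + 12·x^3 + 12·x^2 + x + 5 in F_13[x], eliminating the leading term at each step:
  leading term 7·x^5: subtract (7·x)·f(x) = 7·x^5 + 6·x^4 + 6·x^3 + 7·x^2 + 9·x, leaving 7·x^4 + 10·x^3 + 4·x^2 + 3 (coefficients mod 13)
  leading term 7·x^4: subtract (7)·f(x) = 7·x^4 + 6·x^3 + 6·x^2 + 7·x + 9, leaving 4·x^3 + 11·x^2 + 6·x + 7 (coefficients mod 13)
The degree is now < 4, so this is the remainder. Hence a · b ≡ 4·x^3 + 11·x^2 + 6·x + 7 in F_13[x]/(f).

Final answer: a · b ≡ 4·x^3 + 11·x^2 + 6·x + 7 (mod f(x))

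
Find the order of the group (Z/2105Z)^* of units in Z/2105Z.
|(Z/2105Z)^*| = 1680

(Z/2105Z)^* consists of the classes a with gcd(a, 2105) = 1, so its order is φ(2105). φ is multiplicative, with φ(p^e) = p^e − p^(e−1). Factorise 2105 = 5 · 421. Then
  φ(2105) = (5 − 1) · (421 − 1) = 4 · 420 = 1680.
Thus |(Z/2105Z)^*| = 1680.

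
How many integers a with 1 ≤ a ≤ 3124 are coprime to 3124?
1400

The number of a ∈ {1, ..., 3124} with gcd(a, 3124) = 1 is by definition Euler's totient φ(3124). φ is multiplicative, with φ(p^e) = p^e − p^(e−1). Factorise 3124 = 2^2 · 11 · 71. Then
  φ(3124) = (2^2 − 2^1) · (11 − 1) · (71 − 1) = 2 · 10 · 70 = 1400.
So there are 1400 such integers.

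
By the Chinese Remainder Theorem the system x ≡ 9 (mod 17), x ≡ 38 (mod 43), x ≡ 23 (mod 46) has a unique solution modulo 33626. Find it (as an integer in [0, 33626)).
The moduli 17, 43, 46 are pairwise coprime, so by the CRT there is a unique solution mod 17·43·46 = 33626.
Solve by successive substitution. Start with x ≡ 9 (mod 17).
  Combine with x ≡ 38 (mod 43): write x = 9 + 17·t and require 9 + 17·t ≡ 38 (mod 43), i.e. 17·t ≡ 38 − 9 ≡ 29 (mod 43). Since 17^(−1) ≡ 38 (mod 43), t ≡ 38·29 ≡ 27 (mod 43). So x ≡ 9 + 17·27 = 468 (mod 731).
  Combine with x ≡ 23 (mod 46): write x = 468 + 731·t and require 468 + 731·t ≡ 23 (mod 46), i.e. 731·t ≡ 23 − 468 ≡ 15 (mod 46). Since 731^(−1) ≡ 9 (mod 46) (731 ≡ 41 (mod 46)), t ≡ 9·15 ≡ 43 (mod 46). So x ≡ 468 + 731·43 = 31901 (mod 33626).
Unique solution in [0, 33626): x = 31901.

Final answer: x ≡ 31901 (mod 33626); the representative in [0, 33626) is 31901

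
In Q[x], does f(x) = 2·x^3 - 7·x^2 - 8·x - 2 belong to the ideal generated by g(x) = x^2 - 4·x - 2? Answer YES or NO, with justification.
YES

In Q[x] the ideal (g) consists of all multiples of g, so f ∈ (g) iff g | f, i.e. iff the remainder of f on division by g is 0. Divide f by g (g is monic, so eliminate the leading term of the running remainder at each step):
  leading term 2·x^3: subtract (2·x)·g(x) = 2·x^3 - 8·x^2 - 4·x, leaving x^2 - 4·x - 2
  leading term x^2: subtract (1)·g(x) = x^2 - 4·x - 2, leaving 0
The remainder is 0, so f(x) = g(x) · h(x) with h(x) = 2·x + 1. Hence g | f, i.e. f ∈ (g).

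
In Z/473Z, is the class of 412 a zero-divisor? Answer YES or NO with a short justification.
NO

gcd(412, 473) = 1, so 412 is a unit in Z/473Z (it has a multiplicative inverse). A unit cannot be a zero-divisor: if 412·b ≡ 0 then multiplying both sides by 412^(−1) gives b ≡ 0. So 412 is not a zero-divisor.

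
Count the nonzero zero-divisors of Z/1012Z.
Z/1012Z has 571 nonzero zero-divisors

In Z/1012Z each nonzero element is either a unit (gcd with 1012 is 1) or a zero-divisor (gcd > 1). The number of units is φ(1012): factorise 1012 = 2^2 · 11 · 23, so φ(1012) = (2^2 − 2^1) · (11 − 1) · (23 − 1) = 2 · 10 · 22 = 440. The nonzero elements number 1012 − 1 = 1011. Hence the nonzero zero-divisors number 1011 − 440 = 571.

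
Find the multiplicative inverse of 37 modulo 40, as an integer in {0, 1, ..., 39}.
37^(−1) ≡ 13 (mod 40)

Apply the extended Euclidean algorithm to (40, 37), tracking rows (r, s, t) with s·40 + t·37 = r. Each division r_prev = q·r_cur + r_new produces the new row as (previous row) − q·(current row):
  row A: (40, 1, 0)   [1·40 + 0·37 = 40]
  row B: (37, 0, 1)   [0·40 + 1·37 = 37]
  40 = 1·37 + 3   → row C = row A − 1·row B = (3, 1, −1)   [check: 1·40 − 1·37 = 3]
  37 = 12·3 + 1   → row D = row B − 12·row C = (1, −12, 13)   [check: −12·40 + 13·37 = 1]
  3 = 3·1 + 0   → remainder 0, stop. gcd = 1 (last nonzero row D).
The gcd is 1, so 37 is invertible mod 40. The last nonzero row gives −12·40 + 13·37 = 1, so t = 13. So 37^(−1) ≡ 13 (mod 40). Verify: 37 · 13 = 481 ≡ 1 (mod 40). ✓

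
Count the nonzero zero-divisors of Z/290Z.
Z/290Z has 177 nonzero zero-divisors

In Z/290Z each nonzero element is either a unit (gcd with 290 is 1) or a zero-divisor (gcd > 1). The number of units is φ(290): factorise 290 = 2 · 5 · 29, so φ(290) = (2 − 1) · (5 − 1) · (29 − 1) = 1 · 4 · 28 = 112. The nonzero elements number 290 − 1 = 289. Hence the nonzero zero-divisors number 289 − 112 = 177.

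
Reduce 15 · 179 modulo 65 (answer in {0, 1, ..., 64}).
20

Reduce the factors first: 179 ≡ 49 (mod 65), so 15 · 179 ≡ 15 · 49 (mod 65). 15 · 49 = 735. Dividing by 65: 735 = 11·65 + 20. So (15 · 179) mod 65 = 20.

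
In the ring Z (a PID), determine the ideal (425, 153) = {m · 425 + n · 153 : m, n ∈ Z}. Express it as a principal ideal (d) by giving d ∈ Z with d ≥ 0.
(425, 153) = (17); d = 17

In the PID Z, (a, b) is generated by gcd(a, b). Compute gcd(425, 153) with the extended Euclidean algorithm, tracking rows (r, s, t) with s·425 + t·153 = r:
  row A: (425, 1, 0)   [1·425 + 0·153 = 425]
  row B: (153, 0, 1)   [0·425 + 1·153 = 153]
  425 = 2·153 + 119   → row C = row A − 2·row B = (119, 1, −2)   [check: 1·425 − 2·153 = 119]
  153 = 1·119 + 34   → row D = row B − 1·row C = (34, −1, 3)   [check: −1·425 + 3·153 = 34]
  119 = 3·34 + 17   → row E = row C − 3·row D = (17, 4, −11)   [check: 4·425 − 11·153 = 17]
  34 = 2·17 + 0   → remainder 0, stop. gcd = 17 (last nonzero row E).
So gcd(425, 153) = 17, with Bézout identity 4·425 − 11·153 = 17. Containment (⊇): the Bézout identity exhibits 17 as an element of (425, 153), giving (17) ⊆ (425, 153). Containment (⊆): since 17 | 425 and 17 | 153 (425 = 17·25, 153 = 17·9), every Z-linear combination of 425 and 153 is divisible by 17, so (425, 153) ⊆ (17). Therefore (425, 153) = (17), d = 17.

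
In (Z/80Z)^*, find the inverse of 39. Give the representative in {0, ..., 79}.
Apply the extended Euclidean algorithm to (80, 39), tracking rows (r, s, t) with s·80 + t·39 = r. Each division r_prev = q·r_cur + r_new produces the new row as (previous row) − q·(current row):
  row A: (80, 1, 0)   [1·80 + 0·39 = 80]
  row B: (39, 0, 1)   [0·80 + 1·39 = 39]
  80 = 2·39 + 2   → row C = row A − 2·row B = (2, 1, −2)   [check: 1·80 − 2·39 = 2]
  39 = 19·2 + 1   → row D = row B − 19·row C = (1, −19, 39)   [check: −19·80 + 39·39 = 1]
  2 = 2·1 + 0   → remainder 0, stop. gcd = 1 (last nonzero row D).
The gcd is 1, so 39 is invertible mod 80. The last nonzero row gives −19·80 + 39·39 = 1, so t = 39. So 39^(−1) ≡ 39 (mod 80). Verify: 39 · 39 = 1521 ≡ 1 (mod 80). ✓

Final answer: 39^(−1) ≡ 39 (mod 80)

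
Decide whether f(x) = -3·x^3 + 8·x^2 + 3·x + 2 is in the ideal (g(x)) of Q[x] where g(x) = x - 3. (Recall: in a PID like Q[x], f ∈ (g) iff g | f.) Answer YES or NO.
NO

In Q[x] the ideal (g) consists of all multiples of g, so f ∈ (g) iff g | f, i.e. iff the remainder of f on division by g is 0. Divide f by g (g is monic, so eliminate the leading term of the running remainder at each step):
  leading term -3·x^3: subtract (-3·x^2)·g(x) = -3·x^3 + 9·x^2, leaving -x^2 + 3·x + 2
  leading term -x^2: subtract (-x)·g(x) = -x^2 + 3·x, leaving 2
The remainder r(x) = 2 ≠ 0 (and deg r < deg g), so g ∤ f, i.e. f ∉ (g).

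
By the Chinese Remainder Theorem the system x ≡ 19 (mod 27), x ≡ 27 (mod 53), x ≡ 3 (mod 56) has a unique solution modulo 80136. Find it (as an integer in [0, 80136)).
The moduli 27, 53, 56 are pairwise coprime, so by the CRT there is a unique solution mod 27·53·56 = 80136.
Solve by successive substitution. Start with x ≡ 19 (mod 27).
  Combine with x ≡ 27 (mod 53): write x = 19 + 27·t and require 19 + 27·t ≡ 27 (mod 53), i.e. 27·t ≡ 27 − 19 ≡ 8 (mod 53). Since 27^(−1) ≡ 2 (mod 53), t ≡ 2·8 ≡ 16 (mod 53). So x ≡ 19 + 27·16 = 451 (mod 1431).
  Combine with x ≡ 3 (mod 56): write x = 451 + 1431·t and require 451 + 1431·t ≡ 3 (mod 56), i.e. 1431·t ≡ 3 − 451 ≡ 0 (mod 56). Since 1431^(−1) ≡ 47 (mod 56) (1431 ≡ 31 (mod 56)), t ≡ 47·0 ≡ 0 (mod 56). So x ≡ 451 + 1431·0 = 451 (mod 80136).
Unique solution in [0, 80136): x = 451.

Final answer: x ≡ 451 (mod 80136); the representative in [0, 80136) is 451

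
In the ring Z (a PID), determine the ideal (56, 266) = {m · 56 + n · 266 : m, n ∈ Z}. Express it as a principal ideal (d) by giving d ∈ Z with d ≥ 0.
In the PID Z, (a, b) is generated by gcd(a, b). Compute gcd(266, 56) with the extended Euclidean algorithm, tracking rows (r, s, t) with s·266 + t·56 = r:
  row A: (266, 1, 0)   [1·266 + 0·56 = 266]
  row B: (56, 0, 1)   [0·266 + 1·56 = 56]
  266 = 4·56 + 42   → row C = row A − 4·row B = (42, 1, −4)   [check: 1·266 − 4·56 = 42]
  56 = 1·42 + 14   → row D = row B − 1·row C = (14, −1, 5)   [check: −1·266 + 5·56 = 14]
  42 = 3·14 + 0   → remainder 0, stop. gcd = 14 (last nonzero row D).
So gcd(56, 266) = 14, with Bézout identity −1·266 + 5·56 = 14. Containment (⊇): the Bézout identity exhibits 14 as an element of (56, 266), giving (14) ⊆ (56, 266). Containment (⊆): since 14 | 56 and 14 | 266 (56 = 14·4, 266 = 14·19), every Z-linear combination of 56 and 266 is divisible by 14, so (56, 266) ⊆ (14). Therefore (56, 266) = (14), d = 14.

Final answer: (56, 266) = (14); d = 14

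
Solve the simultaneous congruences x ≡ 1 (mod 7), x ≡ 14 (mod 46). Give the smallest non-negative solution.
x ≡ 106 (mod 322); the representative in [0, 322) is 106

The moduli 7, 46 are pairwise coprime, so by the CRT there is a unique solution mod 7·46 = 322.
Solve by successive substitution. Start with x ≡ 1 (mod 7).
  Combine with x ≡ 14 (mod 46): write x = 1 + 7·t and require 1 + 7·t ≡ 14 (mod 46), i.e. 7·t ≡ 14 − 1 ≡ 13 (mod 46). Since 7^(−1) ≡ 33 (mod 46), t ≡ 33·13 ≡ 15 (mod 46). So x ≡ 1 + 7·15 = 106 (mod 322).
Unique solution in [0, 322): x = 106.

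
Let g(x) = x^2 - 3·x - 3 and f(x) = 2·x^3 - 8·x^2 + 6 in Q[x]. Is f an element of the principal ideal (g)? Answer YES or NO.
YES

In Q[x] the ideal (g) consists of all multiples of g, so f ∈ (g) iff g | f, i.e. iff the remainder of f on division by g is 0. Divide f by g (g is monic, so eliminate the leading term of the running remainder at each step):
  leading term 2·x^3: subtract (2·x)·g(x) = 2·x^3 - 6·x^2 - 6·x, leaving -2·x^2 + 6·x + 6
  leading term -2·x^2: subtract (-2)·g(x) = -2·x^2 + 6·x + 6, leaving 0
The remainder is 0, so f(x) = g(x) · h(x) with h(x) = 2·x - 2. Hence g | f, i.e. f ∈ (g).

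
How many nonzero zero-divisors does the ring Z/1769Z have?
Z/1769Z has 88 nonzero zero-divisors

In Z/1769Z each nonzero element is either a unit (gcd with 1769 is 1) or a zero-divisor (gcd > 1). The number of units is φ(1769): factorise 1769 = 29 · 61, so φ(1769) = (29 − 1) · (61 − 1) = 28 · 60 = 1680. The nonzero elements number 1769 − 1 = 1768. Hence the nonzero zero-divisors number 1768 − 1680 = 88.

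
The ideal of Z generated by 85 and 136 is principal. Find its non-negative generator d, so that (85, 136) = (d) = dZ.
In the PID Z, (a, b) is generated by gcd(a, b). Compute gcd(136, 85) with the extended Euclidean algorithm, tracking rows (r, s, t) with s·136 + t·85 = r:
  row A: (136, 1, 0)   [1·136 + 0·85 = 136]
  row B: (85, 0, 1)   [0·136 + 1·85 = 85]
  136 = 1·85 + 51   → row C = row A − 1·row B = (51, 1, −1)   [check: 1·136 − 1·85 = 51]
  85 = 1·51 + 34   → row D = row B − 1·row C = (34, −1, 2)   [check: −1·136 + 2·85 = 34]
  51 = 1·34 + 17   → row E = row C − 1·row D = (17, 2, −3)   [check: 2·136 − 3·85 = 17]
  34 = 2·17 + 0   → remainder 0, stop. gcd = 17 (last nonzero row E).
So gcd(85, 136) = 17, with Bézout identity 2·136 − 3·85 = 17. Containment (⊇): the Bézout identity exhibits 17 as an element of (85, 136), giving (17) ⊆ (85, 136). Containment (⊆): since 17 | 85 and 17 | 136 (85 = 17·5, 136 = 17·8), every Z-linear combination of 85 and 136 is divisible by 17, so (85, 136) ⊆ (17). Therefore (85, 136) = (17), d = 17.

Final answer: (85, 136) = (17); d = 17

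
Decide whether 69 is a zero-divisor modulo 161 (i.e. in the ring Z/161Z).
gcd(69, 161) = 23 > 1, so 69 is not a unit in Z/161Z. In Z/nZ every nonzero non-unit is a zero-divisor: explicitly, take b = 161/gcd = 7 ≠ 0 (mod 161); then 69·7 = 483 = 3·161, i.e. 69·7 ≡ 0 (mod 161). So 69 is a zero-divisor.

Final answer: YES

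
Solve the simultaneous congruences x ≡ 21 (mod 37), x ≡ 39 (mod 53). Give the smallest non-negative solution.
x ≡ 1205 (mod 1961); the representative in [0, 1961) is 1205

The moduli 37, 53 are pairwise coprime, so by the CRT there is a unique solution mod 37·53 = 1961.
Solve by successive substitution. Start with x ≡ 21 (mod 37).
  Combine with x ≡ 39 (mod 53): write x = 21 + 37·t and require 21 + 37·t ≡ 39 (mod 53), i.e. 37·t ≡ 39 − 21 ≡ 18 (mod 53). Since 37^(−1) ≡ 43 (mod 53), t ≡ 43·18 ≡ 32 (mod 53). So x ≡ 21 + 37·32 = 1205 (mod 1961).
Unique solution in [0, 1961): x = 1205.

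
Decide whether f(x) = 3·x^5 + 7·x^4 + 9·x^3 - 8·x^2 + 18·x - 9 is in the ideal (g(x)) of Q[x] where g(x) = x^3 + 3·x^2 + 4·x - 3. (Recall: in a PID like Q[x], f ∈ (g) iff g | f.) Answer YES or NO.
In Q[x] the ideal (g) consists of all multiples of g, so f ∈ (g) iff g | f, i.e. iff the remainder of f on division by g is 0. Divide f by g (g is monic, so eliminate the leading term of the running remainder at each step):
  leading term 3·x^5: subtract (3·x^2)·g(x) = 3·x^5 + 9·x^4 + 12·x^3 - 9·x^2, leaving -2·x^4 - 3·x^3 + x^2 + 18·x - 9
  leading term -2·x^4: subtract (-2·x)·g(x) = -2·x^4 - 6·x^3 - 8·x^2 + 6·x, leaving 3·x^3 + 9·x^2 + 12·x - 9
  leading term 3·x^3: subtract (3)·g(x) = 3·x^3 + 9·x^2 + 12·x - 9, leaving 0
The remainder is 0, so f(x) = g(x) · h(x) with h(x) = 3·x^2 - 2·x + 3. Hence g | f, i.e. f ∈ (g).

Final answer: YES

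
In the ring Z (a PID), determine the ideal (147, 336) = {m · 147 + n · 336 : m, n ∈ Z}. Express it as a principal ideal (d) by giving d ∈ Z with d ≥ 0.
(147, 336) = (21); d = 21

In the PID Z, (a, b) is generated by gcd(a, b). Compute gcd(336, 147) with the extended Euclidean algorithm, tracking rows (r, s, t) with s·336 + t·147 = r:
  row A: (336, 1, 0)   [1·336 + 0·147 = 336]
  row B: (147, 0, 1)   [0·336 + 1·147 = 147]
  336 = 2·147 + 42   → row C = row A − 2·row B = (42, 1, −2)   [check: 1·336 − 2·147 = 42]
  147 = 3·42 + 21   → row D = row B − 3·row C = (21, −3, 7)   [check: −3·336 + 7·147 = 21]
  42 = 2·21 + 0   → remainder 0, stop. gcd = 21 (last nonzero row D).
So gcd(147, 336) = 21, with Bézout identity −3·336 + 7·147 = 21. Containment (⊇): the Bézout identity exhibits 21 as an element of (147, 336), giving (21) ⊆ (147, 336). Containment (⊆): since 21 | 147 and 21 | 336 (147 = 21·7, 336 = 21·16), every Z-linear combination of 147 and 336 is divisible by 21, so (147, 336) ⊆ (21). Therefore (147, 336) = (21), d = 21.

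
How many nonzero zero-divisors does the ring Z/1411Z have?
Z/1411Z has 98 nonzero zero-divisors

In Z/1411Z each nonzero element is either a unit (gcd with 1411 is 1) or a zero-divisor (gcd > 1). The number of units is φ(1411): factorise 1411 = 17 · 83, so φ(1411) = (17 − 1) · (83 − 1) = 16 · 82 = 1312. The nonzero elements number 1411 − 1 = 1410. Hence the nonzero zero-divisors number 1410 − 1312 = 98.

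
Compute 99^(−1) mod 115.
Apply the extended Euclidean algorithm to (115, 99), tracking rows (r, s, t) with s·115 + t·99 = r. Each division r_prev = q·r_cur + r_new produces the new row as (previous row) − q·(current row):
  row A: (115, 1, 0)   [1·115 + 0·99 = 115]
  row B: (99, 0, 1)   [0·115 + 1·99 = 99]
  115 = 1·99 + 16   → row C = row A − 1·row B = (16, 1, −1)   [check: 1·115 − 1·99 = 16]
  99 = 6·16 + 3   → row D = row B − 6·row C = (3, −6, 7)   [check: −6·115 + 7·99 = 3]
  16 = 5·3 + 1   → row E = row C − 5·row D = (1, 31, −36)   [check: 31·115 − 36·99 = 1]
  3 = 3·1 + 0   → remainder 0, stop. gcd = 1 (last nonzero row E).
The gcd is 1, so 99 is invertible mod 115. The last nonzero row gives 31·115 − 36·99 = 1, so t = −36. So 99^(−1) ≡ −36 ≡ 79 (mod 115). Verify: 99 · 79 = 7821 ≡ 1 (mod 115). ✓

Final answer: 99^(−1) ≡ 79 (mod 115)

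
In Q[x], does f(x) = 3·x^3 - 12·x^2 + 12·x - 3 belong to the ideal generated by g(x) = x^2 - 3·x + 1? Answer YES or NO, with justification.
In Q[x] the ideal (g) consists of all multiples of g, so f ∈ (g) iff g | f, i.e. iff the remainder of f on division by g is 0. Divide f by g (g is monic, so eliminate the leading term of the running remainder at each step):
  leading term 3·x^3: subtract (3·x)·g(x) = 3·x^3 - 9·x^2 + 3·x, leaving -3·x^2 + 9·x - 3
  leading term -3·x^2: subtract (-3)·g(x) = -3·x^2 + 9·x - 3, leaving 0
The remainder is 0, so f(x) = g(x) · h(x) with h(x) = 3·x - 3. Hence g | f, i.e. f ∈ (g).

Final answer: YES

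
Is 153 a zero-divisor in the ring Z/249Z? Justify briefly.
gcd(153, 249) = 3 > 1, so 153 is not a unit in Z/249Z. In Z/nZ every nonzero non-unit is a zero-divisor: explicitly, take b = 249/gcd = 83 ≠ 0 (mod 249); then 153·83 = 12699 = 51·249, i.e. 153·83 ≡ 0 (mod 249). So 153 is a zero-divisor.

Final answer: YES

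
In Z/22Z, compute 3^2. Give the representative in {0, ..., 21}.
9

Use repeated squaring. Binary(2) = 10. Walk through the bits of the exponent 2 left-to-right: at each bit after the leading one, square the running value, then multiply by 3 if the bit is 1 (always reducing mod 22):
  bit 1 = 1 (leading): start with 3.
  bit 2 = 0: square 3^2 = 9 (mod 22).
Final value: 3^2 ≡ 9 (mod 22).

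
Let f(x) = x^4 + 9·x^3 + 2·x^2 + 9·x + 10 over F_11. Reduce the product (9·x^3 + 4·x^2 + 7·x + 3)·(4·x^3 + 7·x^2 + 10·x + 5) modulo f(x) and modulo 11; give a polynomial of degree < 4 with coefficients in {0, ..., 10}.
Multiply as integer polynomials: a · b = 36·x^6 + 79·x^5 + 146·x^4 + 146·x^3 + 111·x^2 + 65·x + 15. Reducing coefficients mod 11: a · b ≡ 3·x^6 + 2·x^5 + 3·x^4 + 3·x^3 + x^2 + 10·x + 4. Now divide by f(x) = x^4 + 9·x^3 + 2·x^2 + 9·x + 10 in F_11[x], eliminating the leading term at each step:
  leading term 3·x^6: subtract (3·x^2)·f(x) = 3·x^6 + 5·x^5 + 6·x^4 + 5·x^3 + 8·x^2, leaving 8·x^5 + 8·x^4 + 9·x^3 + 4·x^2 + 10·x + 4 (coefficients mod 11)
  leading term 8·x^5: subtract (8·x)·f(x) = 8·x^5 + 6·x^4 + 5·x^3 + 6·x^2 + 3·x, leaving 2·x^4 + 4·x^3 + 9·x^2 + 7·x + 4 (coefficients mod 11)
  leading term 2·x^4: subtract (2)·f(x) = 2·x^4 + 7·x^3 + 4·x^2 + 7·x + 9, leaving 8·x^3 + 5·x^2 + 6 (coefficients mod 11)
The degree is now < 4, so this is the remainder. Hence a · b ≡ 8·x^3 + 5·x^2 + 6 in F_11[x]/(f).

Final answer: a · b ≡ 8·x^3 + 5·x^2 + 6 (mod f(x))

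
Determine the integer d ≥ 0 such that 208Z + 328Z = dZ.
(208, 328) = (8); d = 8

In the PID Z, (a, b) is generated by gcd(a, b). Compute gcd(328, 208) with the extended Euclidean algorithm, tracking rows (r, s, t) with s·328 + t·208 = r:
  row A: (328, 1, 0)   [1·328 + 0·208 = 328]
  row B: (208, 0, 1)   [0·328 + 1·208 = 208]
  328 = 1·208 + 120   → row C = row A − 1·row B = (120, 1, −1)   [check: 1·328 − 1·208 = 120]
  208 = 1·120 + 88   → row D = row B − 1·row C = (88, −1, 2)   [check: −1·328 + 2·208 = 88]
  120 = 1·88 + 32   → row E = row C − 1·row D = (32, 2, −3)   [check: 2·328 − 3·208 = 32]
  88 = 2·32 + 24   → row F = row D − 2·row E = (24, −5, 8)   [check: −5·328 + 8·208 = 24]
  32 = 1·24 + 8   → row G = row E − 1·row F = (8, 7, −11)   [check: 7·328 − 11·208 = 8]
  24 = 3·8 + 0   → remainder 0, stop. gcd = 8 (last nonzero row G).
So gcd(208, 328) = 8, with Bézout identity 7·328 − 11·208 = 8. Containment (⊇): the Bézout identity exhibits 8 as an element of (208, 328), giving (8) ⊆ (208, 328). Containment (⊆): since 8 | 208 and 8 | 328 (208 = 8·26, 328 = 8·41), every Z-linear combination of 208 and 328 is divisible by 8, so (208, 328) ⊆ (8). Therefore (208, 328) = (8), d = 8.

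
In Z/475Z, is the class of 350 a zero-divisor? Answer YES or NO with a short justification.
gcd(350, 475) = 25 > 1, so 350 is not a unit in Z/475Z. In Z/nZ every nonzero non-unit is a zero-divisor: explicitly, take b = 475/gcd = 19 ≠ 0 (mod 475); then 350·19 = 6650 = 14·475, i.e. 350·19 ≡ 0 (mod 475). So 350 is a zero-divisor.

Final answer: YES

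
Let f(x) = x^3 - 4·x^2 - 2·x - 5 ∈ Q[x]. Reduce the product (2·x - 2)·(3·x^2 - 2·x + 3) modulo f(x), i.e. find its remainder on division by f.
First multiply in Q[x] without reducing: a · b = 6·x^3 - 10·x^2 + 10·x - 6. Now divide by f(x) = x^3 - 4·x^2 - 2·x - 5, eliminating the leading term at each step:
  leading term 6·x^3: subtract (6)·f(x) = 6·x^3 - 24·x^2 - 12·x - 30, leaving 14·x^2 + 22·x + 24
The degree is now < 3, so this is the remainder. Hence a · b ≡ 14·x^2 + 22·x + 24 in Q[x]/(f).

Final answer: a · b ≡ 14·x^2 + 22·x + 24 (mod f(x))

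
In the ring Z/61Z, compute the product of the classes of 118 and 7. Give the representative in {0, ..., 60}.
33

Reduce the factors first: 118 ≡ 57 (mod 61), so 118 · 7 ≡ 57 · 7 (mod 61). 57 · 7 = 399. Dividing by 61: 399 = 6·61 + 33. So (118 · 7) mod 61 = 33.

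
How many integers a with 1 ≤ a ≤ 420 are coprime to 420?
96

The number of a ∈ {1, ..., 420} with gcd(a, 420) = 1 is by definition Euler's totient φ(420). φ is multiplicative, with φ(p^e) = p^e − p^(e−1). Factorise 420 = 2^2 · 3 · 5 · 7. Then
  φ(420) = (2^2 − 2^1) · (3 − 1) · (5 − 1) · (7 − 1) = 2 · 2 · 4 · 6 = 96.
So there are 96 such integers.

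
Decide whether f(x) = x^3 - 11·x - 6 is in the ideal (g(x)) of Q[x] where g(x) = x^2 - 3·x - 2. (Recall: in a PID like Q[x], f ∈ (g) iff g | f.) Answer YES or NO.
In Q[x] the ideal (g) consists of all multiples of g, so f ∈ (g) iff g | f, i.e. iff the remainder of f on division by g is 0. Divide f by g (g is monic, so eliminate the leading term of the running remainder at each step):
  leading term x^3: subtract (x)·g(x) = x^3 - 3·x^2 - 2·x, leaving 3·x^2 - 9·x - 6
  leading term 3·x^2: subtract (3)·g(x) = 3·x^2 - 9·x - 6, leaving 0
The remainder is 0, so f(x) = g(x) · h(x) with h(x) = x + 3. Hence g | f, i.e. f ∈ (g).

Final answer: YES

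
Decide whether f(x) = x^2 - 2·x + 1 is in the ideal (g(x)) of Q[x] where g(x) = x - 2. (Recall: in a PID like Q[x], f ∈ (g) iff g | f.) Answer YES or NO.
NO

In Q[x] the ideal (g) consists of all multiples of g, so f ∈ (g) iff g | f, i.e. iff the remainder of f on division by g is 0. Divide f by g (g is monic, so eliminate the leading term of the running remainder at each step):
  leading term x^2: subtract (x)·g(x) = x^2 - 2·x, leaving 1
The remainder r(x) = 1 ≠ 0 (and deg r < deg g), so g ∤ f, i.e. f ∉ (g).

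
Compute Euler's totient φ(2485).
φ(2485) = 1680

φ is multiplicative, with φ(p^e) = p^e − p^(e−1). Factorise 2485 = 5 · 7 · 71. Then
  φ(2485) = (5 − 1) · (7 − 1) · (71 − 1) = 4 · 6 · 70 = 1680.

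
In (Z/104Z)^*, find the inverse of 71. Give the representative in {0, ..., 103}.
71^(−1) ≡ 63 (mod 104)

Apply the extended Euclidean algorithm to (104, 71), tracking rows (r, s, t) with s·104 + t·71 = r. Each division r_prev = q·r_cur + r_new produces the new row as (previous row) − q·(current row):
  row A: (104, 1, 0)   [1·104 + 0·71 = 104]
  row B: (71, 0, 1)   [0·104 + 1·71 = 71]
  104 = 1·71 + 33   → row C = row A − 1·row B = (33, 1, −1)   [check: 1·104 − 1·71 = 33]
  71 = 2·33 + 5   → row D = row B − 2·row C = (5, −2, 3)   [check: −2·104 + 3·71 = 5]
  33 = 6·5 + 3   → row E = row C − 6·row D = (3, 13, −19)   [check: 13·104 − 19·71 = 3]
  5 = 1·3 + 2   → row F = row D − 1·row E = (2, −15, 22)   [check: −15·104 + 22·71 = 2]
  3 = 1·2 + 1   → row G = row E − 1·row F = (1, 28, −41)   [check: 28·104 − 41·71 = 1]
  2 = 2·1 + 0   → remainder 0, stop. gcd = 1 (last nonzero row G).
The gcd is 1, so 71 is invertible mod 104. The last nonzero row gives 28·104 − 41·71 = 1, so t = −41. So 71^(−1) ≡ −41 ≡ 63 (mod 104). Verify: 71 · 63 = 4473 ≡ 1 (mod 104). ✓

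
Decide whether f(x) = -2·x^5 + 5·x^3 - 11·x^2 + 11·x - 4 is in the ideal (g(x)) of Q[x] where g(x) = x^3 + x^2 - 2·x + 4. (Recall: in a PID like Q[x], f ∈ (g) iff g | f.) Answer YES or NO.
In Q[x] the ideal (g) consists of all multiples of g, so f ∈ (g) iff g | f, i.e. iff the remainder of f on division by g is 0. Divide f by g (g is monic, so eliminate the leading term of the running remainder at each step):
  leading term -2·x^5: subtract (-2·x^2)·g(x) = -2·x^5 - 2·x^4 + 4·x^3 - 8·x^2, leaving 2·x^4 + x^3 - 3·x^2 + 11·x - 4
  leading term 2·x^4: subtract (2·x)·g(x) = 2·x^4 + 2·x^3 - 4·x^2 + 8·x, leaving -x^3 + x^2 + 3·x - 4
  leading term -x^3: subtract (-1)·g(x) = -x^3 - x^2 + 2·x - 4, leaving 2·x^2 + x
The remainder r(x) = 2·x^2 + x ≠ 0 (and deg r < deg g), so g ∤ f, i.e. f ∉ (g).

Final answer: NO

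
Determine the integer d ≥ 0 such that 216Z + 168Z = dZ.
In the PID Z, (a, b) is generated by gcd(a, b). Compute gcd(216, 168) with the extended Euclidean algorithm, tracking rows (r, s, t) with s·216 + t·168 = r:
  row A: (216, 1, 0)   [1·216 + 0·168 = 216]
  row B: (168, 0, 1)   [0·216 + 1·168 = 168]
  216 = 1·168 + 48   → row C = row A − 1·row B = (48, 1, −1)   [check: 1·216 − 1·168 = 48]
  168 = 3·48 + 24   → row D = row B − 3·row C = (24, −3, 4)   [check: −3·216 + 4·168 = 24]
  48 = 2·24 + 0   → remainder 0, stop. gcd = 24 (last nonzero row D).
So gcd(216, 168) = 24, with Bézout identity −3·216 + 4·168 = 24. Containment (⊇): the Bézout identity exhibits 24 as an element of (216, 168), giving (24) ⊆ (216, 168). Containment (⊆): since 24 | 216 and 24 | 168 (216 = 24·9, 168 = 24·7), every Z-linear combination of 216 and 168 is divisible by 24, so (216, 168) ⊆ (24). Therefore (216, 168) = (24), d = 24.

Final answer: (216, 168) = (24); d = 24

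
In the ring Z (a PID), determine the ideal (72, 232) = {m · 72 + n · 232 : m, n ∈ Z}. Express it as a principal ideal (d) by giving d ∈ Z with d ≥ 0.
In the PID Z, (a, b) is generated by gcd(a, b). Compute gcd(232, 72) with the extended Euclidean algorithm, tracking rows (r, s, t) with s·232 + t·72 = r:
  row A: (232, 1, 0)   [1·232 + 0·72 = 232]
  row B: (72, 0, 1)   [0·232 + 1·72 = 72]
  232 = 3·72 + 16   → row C = row A − 3·row B = (16, 1, −3)   [check: 1·232 − 3·72 = 16]
  72 = 4·16 + 8   → row D = row B − 4·row C = (8, −4, 13)   [check: −4·232 + 13·72 = 8]
  16 = 2·8 + 0   → remainder 0, stop. gcd = 8 (last nonzero row D).
So gcd(72, 232) = 8, with Bézout identity −4·232 + 13·72 = 8. Containment (⊇): the Bézout identity exhibits 8 as an element of (72, 232), giving (8) ⊆ (72, 232). Containment (⊆): since 8 | 72 and 8 | 232 (72 = 8·9, 232 = 8·29), every Z-linear combination of 72 and 232 is divisible by 8, so (72, 232) ⊆ (8). Therefore (72, 232) = (8), d = 8.

Final answer: (72, 232) = (8); d = 8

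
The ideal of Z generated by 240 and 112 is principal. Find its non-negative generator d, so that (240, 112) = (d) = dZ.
(240, 112) = (16); d = 16

In the PID Z, (a, b) is generated by gcd(a, b). Compute gcd(240, 112) with the extended Euclidean algorithm, tracking rows (r, s, t) with s·240 + t·112 = r:
  row A: (240, 1, 0)   [1·240 + 0·112 = 240]
  row B: (112, 0, 1)   [0·240 + 1·112 = 112]
  240 = 2·112 + 16   → row C = row A − 2·row B = (16, 1, −2)   [check: 1·240 − 2·112 = 16]
  112 = 7·16 + 0   → remainder 0, stop. gcd = 16 (last nonzero row C).
So gcd(240, 112) = 16, with Bézout identity 1·240 − 2·112 = 16. Containment (⊇): the Bézout identity exhibits 16 as an element of (240, 112), giving (16) ⊆ (240, 112). Containment (⊆): since 16 | 240 and 16 | 112 (240 = 16·15, 112 = 16·7), every Z-linear combination of 240 and 112 is divisible by 16, so (240, 112) ⊆ (16). Therefore (240, 112) = (16), d = 16.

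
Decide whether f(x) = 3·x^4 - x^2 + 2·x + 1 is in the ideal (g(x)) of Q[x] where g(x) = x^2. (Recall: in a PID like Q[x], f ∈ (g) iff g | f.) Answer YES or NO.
In Q[x] the ideal (g) consists of all multiples of g, so f ∈ (g) iff g | f, i.e. iff the remainder of f on division by g is 0. Divide f by g (g is monic, so eliminate the leading term of the running remainder at each step):
  leading term 3·x^4: subtract (3·x^2)·g(x) = 3·x^4, leaving -x^2 + 2·x + 1
  leading term -x^2: subtract (-1)·g(x) = -x^2, leaving 2·x + 1
The remainder r(x) = 2·x + 1 ≠ 0 (and deg r < deg g), so g ∤ f, i.e. f ∉ (g).

Final answer: NO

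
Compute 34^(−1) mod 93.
34^(−1) ≡ 52 (mod 93)

Apply the extended Euclidean algorithm to (93, 34), tracking rows (r, s, t) with s·93 + t·34 = r. Each division r_prev = q·r_cur + r_new produces the new row as (previous row) − q·(current row):
  row A: (93, 1, 0)   [1·93 + 0·34 = 93]
  row B: (34, 0, 1)   [0·93 + 1·34 = 34]
  93 = 2·34 + 25   → row C = row A − 2·row B = (25, 1, −2)   [check: 1·93 − 2·34 = 25]
  34 = 1·25 + 9   → row D = row B − 1·row C = (9, −1, 3)   [check: −1·93 + 3·34 = 9]
  25 = 2·9 + 7   → row E = row C − 2·row D = (7, 3, −8)   [check: 3·93 − 8·34 = 7]
  9 = 1·7 + 2   → row F = row D − 1·row E = (2, −4, 11)   [check: −4·93 + 11·34 = 2]
  7 = 3·2 + 1   → row G = row E − 3·row F = (1, 15, −41)   [check: 15·93 − 41·34 = 1]
  2 = 2·1 + 0   → remainder 0, stop. gcd = 1 (last nonzero row G).
The gcd is 1, so 34 is invertible mod 93. The last nonzero row gives 15·93 − 41·34 = 1, so t = −41. So 34^(−1) ≡ −41 ≡ 52 (mod 93). Verify: 34 · 52 = 1768 ≡ 1 (mod 93). ✓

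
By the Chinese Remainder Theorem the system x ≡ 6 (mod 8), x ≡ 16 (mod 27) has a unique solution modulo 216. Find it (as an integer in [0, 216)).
The moduli 8, 27 are pairwise coprime, so by the CRT there is a unique solution mod 8·27 = 216.
Solve by successive substitution. Start with x ≡ 6 (mod 8).
  Combine with x ≡ 16 (mod 27): write x = 6 + 8·t and require 6 + 8·t ≡ 16 (mod 27), i.e. 8·t ≡ 16 − 6 ≡ 10 (mod 27). Since 8^(−1) ≡ 17 (mod 27), t ≡ 17·10 ≡ 8 (mod 27). So x ≡ 6 + 8·8 = 70 (mod 216).
Unique solution in [0, 216): x = 70.

Final answer: x ≡ 70 (mod 216); the representative in [0, 216) is 70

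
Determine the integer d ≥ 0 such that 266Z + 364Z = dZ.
(266, 364) = (14); d = 14

In the PID Z, (a, b) is generated by gcd(a, b). Compute gcd(364, 266) with the extended Euclidean algorithm, tracking rows (r, s, t) with s·364 + t·266 = r:
  row A: (364, 1, 0)   [1·364 + 0·266 = 364]
  row B: (266, 0, 1)   [0·364 + 1·266 = 266]
  364 = 1·266 + 98   → row C = row A − 1·row B = (98, 1, −1)   [check: 1·364 − 1·266 = 98]
  266 = 2·98 + 70   → row D = row B − 2·row C = (70, −2, 3)   [check: −2·364 + 3·266 = 70]
  98 = 1·70 + 28   → row E = row C − 1·row D = (28, 3, −4)   [check: 3·364 − 4·266 = 28]
  70 = 2·28 + 14   → row F = row D − 2·row E = (14, −8, 11)   [check: −8·364 + 11·266 = 14]
  28 = 2·14 + 0   → remainder 0, stop. gcd = 14 (last nonzero row F).
So gcd(266, 364) = 14, with Bézout identity −8·364 + 11·266 = 14. Containment (⊇): the Bézout identity exhibits 14 as an element of (266, 364), giving (14) ⊆ (266, 364). Containment (⊆): since 14 | 266 and 14 | 364 (266 = 14·19, 364 = 14·26), every Z-linear combination of 266 and 364 is divisible by 14, so (266, 364) ⊆ (14). Therefore (266, 364) = (14), d = 14.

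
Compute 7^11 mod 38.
Use repeated squaring. Binary(11) = 1011. Walk through the bits of the exponent 11 left-to-right: at each bit after the leading one, square the running value, then multiply by 7 if the bit is 1 (always reducing mod 38):
  bit 1 = 1 (leading): start with 7.
  bit 2 = 0: square 7^2 = 49 ≡ 11 (mod 38).
  bit 3 = 1: square 11^2 = 121 ≡ 7; bit is 1, so multiply 7·7 = 49 ≡ 11 (mod 38).
  bit 4 = 1: square 11^2 = 121 ≡ 7; bit is 1, so multiply 7·7 = 49 ≡ 11 (mod 38).
Final value: 7^11 ≡ 11 (mod 38).

Final answer: 11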